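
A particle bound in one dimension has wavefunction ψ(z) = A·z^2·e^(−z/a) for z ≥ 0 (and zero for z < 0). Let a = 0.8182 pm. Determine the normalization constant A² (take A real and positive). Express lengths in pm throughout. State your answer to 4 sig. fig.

A^2 ≈ 3.636 pm^(-5)

We need A² ∫|f|² dz = 1, taking the integral from 0 to ∞.
Recall ∫₀^∞ z^m e^(−z/β) dz = m!·β^(m+1), with ψ = A·z^2·e^(−z/a), the integral evaluates to A²·[3·a^5/4].
Setting this equal to 1 gives A² = 1/(3·a^5/4).
With a = 0.8182: A² = 3.6361 and A = 1.9069.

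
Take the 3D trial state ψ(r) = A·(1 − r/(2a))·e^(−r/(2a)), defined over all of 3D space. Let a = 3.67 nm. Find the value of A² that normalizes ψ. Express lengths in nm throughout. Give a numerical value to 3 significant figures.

The normalization condition is ∫|ψ|² 4πr² dr = 1 from 0 to ∞.
In 3D with spherical symmetry the volume element is 4πr² dr.
With ψ = A·(1 − r/(2a))·e^(−r/(2a)), the integral evaluates to A²·[8·π·a^3].
Hence A² = 1/[8·π·a^3].
With a = 3.67: A² = 0.0008049 and A = 0.02837.

A^2 ≈ 0.000805 nm^(-3)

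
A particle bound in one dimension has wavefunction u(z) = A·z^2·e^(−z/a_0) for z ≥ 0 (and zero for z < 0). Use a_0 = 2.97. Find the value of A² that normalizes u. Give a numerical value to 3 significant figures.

A^2 ≈ 0.00577

Normalization requires ∫|u|² dz = 1, integrated from 0 to ∞.
∫|u|² dz = A²·(3·a_0^5/4).
Setting this equal to 1 gives A² = 1/(3·a_0^5/4).
Plugging in a_0 = 2.97 yields A = 0.07596.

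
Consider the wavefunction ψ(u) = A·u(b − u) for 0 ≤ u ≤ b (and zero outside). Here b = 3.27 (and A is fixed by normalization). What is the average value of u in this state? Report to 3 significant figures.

The expectation value is the |ψ|²-weighted average of u: ∫ u|ψ|² du.
Evaluating both integrals, ⟨u⟩ = b/2.
With b = 3.27, ⟨u⟩ = 1.635.

⟨u⟩ ≈ 1.64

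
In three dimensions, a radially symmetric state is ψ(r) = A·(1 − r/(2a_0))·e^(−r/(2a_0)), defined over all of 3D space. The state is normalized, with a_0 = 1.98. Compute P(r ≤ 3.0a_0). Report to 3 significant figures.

P = ∫ |ψ|² 4πr² dr over r ≤ 3.0a_0.
A² is fixed by ∫₀^∞ 4πr²|ψ|² dr = 1, i.e. A² = (8·π·a_0^3)^(−1).
In terms of u = r/a_0 (A², 4π and the length scale all cancel between numerator and denominator), P = [∫_{0}^{3.0} u^2·(1 - u/2)^2·e^(-u) du] / [∫_{0}^{∞} u^2·(1 - u/2)^2·e^(-u) du].
An antiderivative of u^2·(1 - u/2)^2·e^(-u) is -(u^4/4 + u^2 + 2·u + 2)·e^(-u); evaluating from 0 to 3.0 gives 2 - 149·e^(-3)/4, while the full integral is 2.
This evaluates to P = 0.07272.

P ≈ 0.0727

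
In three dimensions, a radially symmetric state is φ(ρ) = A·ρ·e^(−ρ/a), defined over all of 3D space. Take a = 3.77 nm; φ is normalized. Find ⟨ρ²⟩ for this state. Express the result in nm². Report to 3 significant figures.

By definition ⟨ρ²⟩ = ∫ ρ^2 |φ(ρ)|² 4πρ² dρ.
Using ∫₀^∞ ρⁿ e^(−αρ) dρ = n!/αⁿ⁺¹, the ratio of the moment integral to the normalization integral gives ⟨ρ²⟩ = 15·a^2/2.
With a = 3.77, ⟨ρ^2⟩ = 106.6.

⟨ρ^2⟩ ≈ 107 nm^2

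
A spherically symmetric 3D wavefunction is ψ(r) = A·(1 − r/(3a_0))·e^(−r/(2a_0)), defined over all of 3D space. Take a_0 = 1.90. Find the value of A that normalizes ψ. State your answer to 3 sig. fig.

A ≈ 0.132

The normalization condition is ∫|ψ|² 4πr² dr = 1 from 0 to ∞.
The integral (without the A² prefactor) comes out to 8·π·a_0^3/3.
With a_0 = 1.90: A² = 0.01740 and A = 0.1319.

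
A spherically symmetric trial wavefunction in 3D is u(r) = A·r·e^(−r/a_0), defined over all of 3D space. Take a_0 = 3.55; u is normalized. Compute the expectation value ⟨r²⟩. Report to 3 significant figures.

⟨r^2⟩ ≈ 94.5

The expectation value is the |u|²-weighted average of r^2: ∫ r^2|u|² 4πr² dr.
The ratio of the moment integral to the normalization integral gives ⟨r²⟩ = 15·a_0^2/2.
Putting a_0 = 3.55 gives 94.52.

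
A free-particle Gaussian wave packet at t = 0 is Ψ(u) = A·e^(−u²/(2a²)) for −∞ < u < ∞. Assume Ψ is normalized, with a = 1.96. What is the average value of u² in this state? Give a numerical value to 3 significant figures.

⟨u^2⟩ ≈ 1.92

⟨u²⟩ = ∫ u^2 |Ψ|² du over the full domain.
Since the A² factors cancel between numerator and denominator, ⟨u²⟩ = a^2/2.
With a = 1.96, ⟨u^2⟩ = 1.921.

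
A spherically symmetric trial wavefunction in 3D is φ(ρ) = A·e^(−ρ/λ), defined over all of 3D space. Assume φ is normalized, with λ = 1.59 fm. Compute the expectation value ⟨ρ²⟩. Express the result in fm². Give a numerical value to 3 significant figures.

⟨ρ^2⟩ ≈ 7.58 fm^2

⟨ρ²⟩ = ∫ ρ^2 |φ|² 4πρ² dρ over the full domain.
Using ∫₀^∞ ρⁿ e^(−αρ) dρ = n!/αⁿ⁺¹, since the A² factors cancel between numerator and denominator, ⟨ρ²⟩ = 3·λ^2.
Putting λ = 1.59 gives 7.584.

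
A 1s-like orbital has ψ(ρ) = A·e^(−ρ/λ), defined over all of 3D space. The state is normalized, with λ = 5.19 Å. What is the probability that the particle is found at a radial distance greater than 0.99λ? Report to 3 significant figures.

P ≈ 0.682

Integrate the radial probability density 4πρ²|ψ|² over ρ > 0.99λ.
The full normalization integral is A²·[π·λ^3] = 1, fixing A².
Let u = ρ/λ; then A², 4π and the length scale all cancel, so P = ∫_{0.99}^{∞} u^2·e^(-2·u) du ÷ ∫_{0}^{∞} u^2·e^(-2·u) du.
With ∫ u^2·e^(-2·u) du = -(2·u^2 + 2·u + 1)·e^(-2·u)/4 + C, the region integral is ≈ 0.17052 and the full one is 1/4.
This evaluates to P = 0.6821.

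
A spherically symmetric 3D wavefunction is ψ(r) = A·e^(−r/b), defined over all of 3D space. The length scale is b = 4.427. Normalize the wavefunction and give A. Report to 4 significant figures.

A ≈ 0.06057

Normalization requires ∫|ψ|² 4πr² dr = 1, integrated from 0 to ∞.
(Spherical symmetry: dV = 4πr² dr.)
Recall ∫₀^∞ r^m e^(−r/β) dr = m!·β^(m+1), the integral (without the A² prefactor) comes out to π·b^3.
Setting this equal to 1 gives A² = 1/(π·b^3).
Substituting b = 4.427 gives A² = 0.0036688, so A = 0.060570.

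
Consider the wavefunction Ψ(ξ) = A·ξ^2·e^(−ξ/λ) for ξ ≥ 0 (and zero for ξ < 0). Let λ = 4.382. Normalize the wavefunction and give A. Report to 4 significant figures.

A ≈ 0.02873

The normalization condition is ∫|Ψ|² dξ = 1 from 0 to ∞.
With Ψ = A·ξ^2·e^(−ξ/λ), the integral evaluates to A²·[3·λ^5/4].
So A² = (3·λ^5/4)^(−1).
Plugging in λ = 4.382 yields A = 0.028727.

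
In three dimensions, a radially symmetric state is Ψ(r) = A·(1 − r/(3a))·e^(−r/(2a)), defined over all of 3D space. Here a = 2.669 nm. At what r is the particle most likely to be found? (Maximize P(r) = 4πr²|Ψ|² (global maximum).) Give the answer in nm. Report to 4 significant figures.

r ≈ 2.669 nm

The maximum of P(r) = 4πr²|Ψ|² occurs where its derivative vanishes.
This gives r = a.
With a = 2.669, the most probable radial distance is 2.6690 nm.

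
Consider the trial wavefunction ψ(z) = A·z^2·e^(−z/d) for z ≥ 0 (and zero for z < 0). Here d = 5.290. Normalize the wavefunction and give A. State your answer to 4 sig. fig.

A ≈ 0.01794

We need A² ∫|f|² dz = 1, taking the integral from 0 to ∞.
Recall ∫₀^∞ z^m e^(−z/β) dz = m!·β^(m+1), ∫|ψ|² dz = A²·(3·d^5/4).
Setting this equal to 1 gives A² = 1/(3·d^5/4).
With d = 5.290: A² = 0.00032186 and A = 0.017940.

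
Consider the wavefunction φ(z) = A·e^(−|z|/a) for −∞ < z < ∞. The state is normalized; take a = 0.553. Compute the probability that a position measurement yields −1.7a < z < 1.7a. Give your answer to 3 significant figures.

P = ∫_{−1.7a}^{1.7a} |φ(z)|² dz.
The normalization integral ∫|φ|²dz over the whole domain equals a·A², and A² cancels in the ratio.
Both integrals are even about z = 0, so only the z ≥ 0 halves are needed (the factors of 2 cancel). Let u = z/a; then A² and the length scale cancel, so P = ∫_{0}^{1.7} e^(-2·u) du ÷ ∫_{0}^{∞} e^(-2·u) du.
Using ∫ e^(-2·u) du = -e^(-2·u)/2, the numerator is 1/2 - e^(-17/5)/2 and the denominator is 1/2.
Evaluating gives P = 0.9666.

P ≈ 0.967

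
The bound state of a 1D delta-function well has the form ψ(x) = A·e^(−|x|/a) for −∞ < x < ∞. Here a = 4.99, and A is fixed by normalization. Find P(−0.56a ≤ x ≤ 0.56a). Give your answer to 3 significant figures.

The probability is P = ∫ |ψ|² dx over [−0.56a, 0.56a].
With A² fixed by ∫|ψ|² = 1, i.e. A² = (a)^(−1), substitute and integrate.
Both integrals are even about x = 0, so only the x ≥ 0 halves are needed (the factors of 2 cancel). In terms of u = x/a (A² and the length scale cancel between numerator and denominator), P = [∫_{0}^{0.56} e^(-2·u) du] / [∫_{0}^{∞} e^(-2·u) du].
An antiderivative of e^(-2·u) is -e^(-2·u)/2; evaluating from 0 to 0.56 gives 1/2 - e^(-28/25)/2, while the full integral is 1/2.
The result is P = 0.6737.

P ≈ 0.674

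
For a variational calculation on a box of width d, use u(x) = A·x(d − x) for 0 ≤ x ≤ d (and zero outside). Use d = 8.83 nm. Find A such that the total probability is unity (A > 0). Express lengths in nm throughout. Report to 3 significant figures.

The normalization condition is ∫|u|² dx = 1 from 0 to d.
Expanding the polynomial and integrating term by term, ∫|u|² dx = A²·(d^5/30).
Hence A² = 1/[d^5/30].
Substituting d = 8.83 gives A² = 0.0005589, so A = 0.02364.

A ≈ 0.0236 nm^(-5/2)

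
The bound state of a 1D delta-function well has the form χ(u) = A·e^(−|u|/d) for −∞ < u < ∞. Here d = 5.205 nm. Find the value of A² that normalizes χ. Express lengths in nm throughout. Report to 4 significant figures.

Require ∫ |χ|² du = 1 over the whole domain.
Recall ∫₀^∞ u^m e^(−u/β) du = m!·β^(m+1), the integral (without the A² prefactor) comes out to d.
So A² = (d)^(−1).
Plugging in d = 5.205 yields A = 0.43832.

A^2 ≈ 0.1921 nm^(-1)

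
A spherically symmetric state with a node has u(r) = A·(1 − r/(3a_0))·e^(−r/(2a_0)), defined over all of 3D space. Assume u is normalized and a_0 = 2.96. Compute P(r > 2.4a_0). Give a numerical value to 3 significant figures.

P ≈ 0.653

P = ∫ |u|² 4πr² dr over r > 2.4a_0.
A² is fixed by ∫₀^∞ 4πr²|u|² dr = 1, i.e. A² = (8·π·a_0^3/3)^(−1).
Substituting t = r/a_0, A², 4π and the length scale all cancel in the ratio: P = ∫_{2.4}^{∞} t^2·(1 - t/3)^2·e^(-t) dt / ∫_{0}^{∞} t^2·(1 - t/3)^2·e^(-t) dt.
An antiderivative of t^2·(1 - t/3)^2·e^(-t) is (-t^4 + 2·t^3 - 3·t^2 - 6·t - 6)·e^(-t)/9; evaluating from 2.4 to ∞ gives 9002·e^(-12/5)/1875, while the full integral is 2/3.
The region integral divided by the full integral gives P = 0.6533.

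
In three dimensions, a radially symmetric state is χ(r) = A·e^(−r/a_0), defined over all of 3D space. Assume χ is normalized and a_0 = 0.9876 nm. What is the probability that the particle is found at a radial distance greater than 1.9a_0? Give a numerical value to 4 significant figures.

Integrate the radial probability density 4πr²|χ|² over r > 1.9a_0.
A² is fixed by ∫₀^∞ 4πr²|χ|² dr = 1, i.e. A² = (π·a_0^3)^(−1).
In terms of u = r/a_0 (A², 4π and the length scale all cancel between numerator and denominator), P = [∫_{1.9}^{∞} u^2·e^(-2·u) du] / [∫_{0}^{∞} u^2·e^(-2·u) du].
Using ∫ u^2·e^(-2·u) du = -(2·u^2 + 2·u + 1)·e^(-2·u)/4, the numerator is 601·e^(-19/5)/200 and the denominator is 1/4.
The region integral divided by the full integral gives P = 0.26890.

P ≈ 0.2689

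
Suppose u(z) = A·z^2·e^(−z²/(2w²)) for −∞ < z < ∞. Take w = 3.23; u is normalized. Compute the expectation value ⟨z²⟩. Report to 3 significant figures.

By definition ⟨z²⟩ = ∫ z^2 |u(z)|² dz.
Using the Gaussian integral ∫_{−∞}^{∞} e^(−αz²) dz = √(π/α), evaluating both integrals, ⟨z²⟩ = 5·w^2/2.
Putting w = 3.23 gives 26.08.

⟨z^2⟩ ≈ 26.1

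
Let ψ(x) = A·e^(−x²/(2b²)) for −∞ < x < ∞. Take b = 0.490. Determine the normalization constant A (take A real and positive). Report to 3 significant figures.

The normalization condition is ∫|ψ|² dx = 1 from −∞ to ∞.
Differentiating ∫e^(−αx²) dx = √(π/α) under α to get the higher moments, the integral (without the A² prefactor) comes out to √(π)·b.
Setting this equal to 1 gives A² = 1/(√(π)·b).
Substituting b = 0.490 gives A² = 1.151, so A = 1.073.

A ≈ 1.07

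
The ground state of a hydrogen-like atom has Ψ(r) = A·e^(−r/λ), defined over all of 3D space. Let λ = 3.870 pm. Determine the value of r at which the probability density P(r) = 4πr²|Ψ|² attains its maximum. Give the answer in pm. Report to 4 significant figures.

r ≈ 3.870 pm

Differentiate P(r) = 4πr²|Ψ|² with respect to r and set to zero.
This gives r = λ.
With λ = 3.870, the most probable radial distance is 3.8700 pm.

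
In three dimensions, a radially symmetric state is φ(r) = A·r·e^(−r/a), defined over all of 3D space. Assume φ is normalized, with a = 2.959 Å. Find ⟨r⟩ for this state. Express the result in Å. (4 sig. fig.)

The expectation value is the |φ|²-weighted average of r: ∫ r|φ|² 4πr² dr.
Using ∫₀^∞ rⁿ e^(−αr) dr = n!/αⁿ⁺¹, since the A² factors cancel between numerator and denominator, ⟨r⟩ = 5·a/2.
Putting a = 2.959 gives 7.3975.

⟨r⟩ ≈ 7.398 Å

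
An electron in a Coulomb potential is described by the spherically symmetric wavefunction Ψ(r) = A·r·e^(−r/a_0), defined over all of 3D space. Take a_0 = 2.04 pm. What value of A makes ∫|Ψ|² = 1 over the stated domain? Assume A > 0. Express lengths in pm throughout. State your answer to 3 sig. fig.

We need A² ∫|f|² 4πr² dr = 1, taking the integral from 0 to ∞.
(Spherical symmetry: dV = 4πr² dr.)
With Ψ = A·r·e^(−r/a_0), the integral evaluates to A²·[3·π·a_0^5].
Hence A² = 1/[3·π·a_0^5].
With a_0 = 2.04: A² = 0.003003 and A = 0.05480.

A ≈ 0.0548 pm^(-5/2)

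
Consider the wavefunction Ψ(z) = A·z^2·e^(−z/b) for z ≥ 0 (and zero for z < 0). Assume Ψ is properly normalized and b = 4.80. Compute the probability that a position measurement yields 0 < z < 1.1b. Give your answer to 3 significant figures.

P ≈ 0.0725

The probability is P = ∫ |Ψ|² dz over [0, 1.1b].
With A² fixed by ∫|Ψ|² = 1, i.e. A² = (3·b^5/4)^(−1), substitute and integrate.
Substituting u = z/b, A² and the length scale cancel in the ratio: P = ∫_{0}^{1.1} u^4·e^(-2·u) du / ∫_{0}^{∞} u^4·e^(-2·u) du.
With ∫ u^4·e^(-2·u) du = -(u^4/2 + u^3 + 3·u^2/2 + 3·u/2 + 3/4)·e^(-2·u) + C, the region integral is ≈ 0.054372 and the full one is 3/4.
The result is P = 0.07250.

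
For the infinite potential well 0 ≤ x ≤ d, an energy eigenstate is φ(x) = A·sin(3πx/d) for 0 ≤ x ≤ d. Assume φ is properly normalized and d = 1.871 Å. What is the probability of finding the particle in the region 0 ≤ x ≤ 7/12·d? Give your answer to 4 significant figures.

P ≈ 0.6364

P = ∫_{0}^{7/12·d} |φ(x)|² dx.
Since A² = 1/(d/2), this is the region integral divided by the full normalization integral.
Substituting u = x/d, A² and the length scale cancel in the ratio: P = ∫_{0}^{7/12} sin(3·π·u)^2 du / ∫_{0}^{1} sin(3·π·u)^2 du.
Using ∫ sin(3·π·u)^2 du = u/2 - sin(6·π·u)/(12·π), the numerator is 1/(12·π) + 7/24 and the denominator is 1/2.
Evaluating gives P = (2 + 7·π)/(12·π).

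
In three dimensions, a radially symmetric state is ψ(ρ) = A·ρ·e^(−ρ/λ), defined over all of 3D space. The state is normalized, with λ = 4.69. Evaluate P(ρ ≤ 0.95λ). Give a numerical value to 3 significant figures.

P ≈ 0.0441

P = ∫ |ψ|² 4πρ² dρ over ρ ≤ 0.95λ.
A² is fixed by ∫₀^∞ 4πρ²|ψ|² dρ = 1, i.e. A² = (3·π·λ^5)^(−1).
Let u = ρ/λ; then A², 4π and the length scale all cancel, so P = ∫_{0}^{0.95} u^4·e^(-2·u) du ÷ ∫_{0}^{∞} u^4·e^(-2·u) du.
An antiderivative of u^4·e^(-2·u) is -(u^4/2 + u^3 + 3·u^2/2 + 3·u/2 + 3/4)·e^(-2·u); evaluating from 0 to 0.95 gives ≈ 0.033061, while the full integral is 3/4.
Taking the ratio yields P = 0.04408.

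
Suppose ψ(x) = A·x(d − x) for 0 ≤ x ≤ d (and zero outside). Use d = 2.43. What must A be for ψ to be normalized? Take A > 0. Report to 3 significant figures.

Require ∫ |ψ|² dx = 1 over the whole domain.
Carrying out the integral gives A² · d^5/30.
Setting this equal to 1 gives A² = 1/(d^5/30).
Substituting d = 2.43 gives A² = 0.3541, so A = 0.5950.

A ≈ 0.595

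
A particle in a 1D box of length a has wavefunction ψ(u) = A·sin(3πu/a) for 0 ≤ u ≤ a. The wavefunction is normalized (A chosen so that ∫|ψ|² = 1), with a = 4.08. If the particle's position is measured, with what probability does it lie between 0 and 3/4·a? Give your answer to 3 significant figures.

|ψ|² is the probability density, so P = ∫_{0}^{3/4·a} |ψ|² du.
The normalization integral ∫|ψ|²du over the whole domain equals a/2·A², and A² cancels in the ratio.
In terms of t = u/a (A² and the length scale cancel between numerator and denominator), P = [∫_{0}^{3/4} sin(3·π·t)^2 dt] / [∫_{0}^{1} sin(3·π·t)^2 dt].
With ∫ sin(3·π·t)^2 dt = t/2 - sin(6·π·t)/(12·π) + C, the region integral is 3/8 - 1/(12·π) and the full one is 1/2.
Evaluating gives P = (-2 + 9·π)/(12·π).

P ≈ 0.697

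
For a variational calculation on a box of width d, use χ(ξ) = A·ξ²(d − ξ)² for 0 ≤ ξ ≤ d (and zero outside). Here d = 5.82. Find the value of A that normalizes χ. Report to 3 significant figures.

A ≈ 0.00907

Require ∫ |χ|² dξ = 1 over the whole domain.
Expanding the polynomial and integrating term by term, carrying out the integral gives A² · d^9/630.
Setting this equal to 1 gives A² = 1/(d^9/630).
With d = 5.82: A² = 0.00008223 and A = 0.009068.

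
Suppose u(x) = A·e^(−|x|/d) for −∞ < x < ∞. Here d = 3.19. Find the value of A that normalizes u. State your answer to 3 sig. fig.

Require ∫ |u|² dx = 1 over the whole domain.
Carrying out the integral gives A² · d.
Substituting d = 3.19 gives A² = 0.3135, so A = 0.5599.

A ≈ 0.560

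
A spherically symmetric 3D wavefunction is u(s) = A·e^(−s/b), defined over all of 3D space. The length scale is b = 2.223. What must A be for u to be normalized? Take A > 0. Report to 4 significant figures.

Normalization requires ∫|u|² 4πs² ds = 1, integrated from 0 to ∞.
(Spherical symmetry: dV = 4πs² ds.)
Using ∫₀^∞ sⁿ e^(−αs) ds = n!/αⁿ⁺¹, with u = A·e^(−s/b), the integral evaluates to A²·[π·b^3].
Setting this equal to 1 gives A² = 1/(π·b^3).
Substituting b = 2.223 gives A² = 0.028976, so A = 0.17022.

A ≈ 0.1702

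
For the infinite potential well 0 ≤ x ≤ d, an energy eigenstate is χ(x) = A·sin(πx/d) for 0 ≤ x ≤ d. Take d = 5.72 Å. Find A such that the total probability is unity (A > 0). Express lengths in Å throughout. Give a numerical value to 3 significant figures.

A ≈ 0.591 Å^(-1/2)

Normalization requires ∫|χ|² dx = 1, integrated from 0 to d.
With ∫₀^d sin²(nπx/d) dx = d/2, ∫|χ|² dx = A²·(d/2).
So A² = (d/2)^(−1).
Substituting d = 5.72 gives A² = 0.3497, so A = 0.5913.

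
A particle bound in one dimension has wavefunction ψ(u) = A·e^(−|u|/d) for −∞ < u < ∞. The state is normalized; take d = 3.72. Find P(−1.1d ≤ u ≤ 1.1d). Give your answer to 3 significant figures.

The probability is P = ∫ |ψ|² du over [−1.1d, 1.1d].
The normalization integral ∫|ψ|²du over the whole domain equals d·A², and A² cancels in the ratio.
By symmetry take twice the u ≥ 0 contribution in numerator and denominator; the 2's cancel. In terms of t = u/d (A² and the length scale cancel between numerator and denominator), P = [∫_{0}^{1.1} e^(-2·t) dt] / [∫_{0}^{∞} e^(-2·t) dt].
An antiderivative of e^(-2·t) is -e^(-2·t)/2; evaluating from 0 to 1.1 gives 1/2 - e^(-11/5)/2, while the full integral is 1/2.
This works out to P = 0.8892.

P ≈ 0.889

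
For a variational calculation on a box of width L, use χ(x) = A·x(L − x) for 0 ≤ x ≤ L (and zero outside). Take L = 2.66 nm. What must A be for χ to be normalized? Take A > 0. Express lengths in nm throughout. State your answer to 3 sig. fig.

Normalization requires ∫|χ|² dx = 1, integrated from 0 to L.
Expanding the polynomial and integrating term by term, carrying out the integral gives A² · L^5/30.
Setting this equal to 1 gives A² = 1/(L^5/30).
Plugging in L = 2.66 yields A = 0.4746.

A ≈ 0.475 nm^(-5/2)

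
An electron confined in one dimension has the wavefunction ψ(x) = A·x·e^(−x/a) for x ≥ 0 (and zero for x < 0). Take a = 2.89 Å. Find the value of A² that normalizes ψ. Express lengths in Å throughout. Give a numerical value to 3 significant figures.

We need A² ∫|f|² dx = 1, taking the integral from 0 to ∞.
Using ∫₀^∞ xⁿ e^(−αx) dx = n!/αⁿ⁺¹, the integral (without the A² prefactor) comes out to a^3/4.
Setting this equal to 1 gives A² = 1/(a^3/4).
Substituting a = 2.89 gives A² = 0.1657, so A = 0.4071.

A^2 ≈ 0.166 Å^(-3)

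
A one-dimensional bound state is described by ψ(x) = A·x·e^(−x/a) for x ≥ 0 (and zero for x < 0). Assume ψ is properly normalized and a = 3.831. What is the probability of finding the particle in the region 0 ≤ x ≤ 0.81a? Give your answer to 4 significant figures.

P ≈ 0.2218

|ψ|² is the probability density, so P = ∫_{0}^{0.81a} |ψ|² dx.
With A² fixed by ∫|ψ|² = 1, i.e. A² = (a^3/4)^(−1), substitute and integrate.
Substituting u = x/a, A² and the length scale cancel in the ratio: P = ∫_{0}^{0.81} u^2·e^(-2·u) du / ∫_{0}^{∞} u^2·e^(-2·u) du.
An antiderivative of u^2·e^(-2·u) is -(2·u^2 + 2·u + 1)·e^(-2·u)/4; evaluating from 0 to 0.81 gives ≈ 0.0554557, while the full integral is 1/4.
The result is P = 0.22182.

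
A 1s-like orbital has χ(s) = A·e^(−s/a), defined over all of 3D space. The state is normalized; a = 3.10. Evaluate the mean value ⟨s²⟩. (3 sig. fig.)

⟨s²⟩ = ∫ s^2 |χ|² 4πs² ds over the full domain.
The ratio of the moment integral to the normalization integral gives ⟨s²⟩ = 3·a^2.
With a = 3.10, ⟨s^2⟩ = 28.83.

⟨s^2⟩ ≈ 28.8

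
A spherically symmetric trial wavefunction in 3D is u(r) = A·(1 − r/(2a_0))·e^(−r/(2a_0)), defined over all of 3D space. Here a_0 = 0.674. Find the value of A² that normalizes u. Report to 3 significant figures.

The normalization condition is ∫|u|² 4πr² dr = 1 from 0 to ∞.
Carrying out the integral gives A² · 8·π·a_0^3.
So A² = (8·π·a_0^3)^(−1).
Substituting a_0 = 0.674 gives A² = 0.1300, so A = 0.3605.

A^2 ≈ 0.130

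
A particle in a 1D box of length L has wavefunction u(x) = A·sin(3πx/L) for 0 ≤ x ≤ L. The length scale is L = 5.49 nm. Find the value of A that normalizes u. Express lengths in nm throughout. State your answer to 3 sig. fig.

Normalization requires ∫|u|² dx = 1, integrated from 0 to L.
With ∫₀^L sin²(nπx/L) dx = L/2, with u = A·sin(3πx/L), the integral evaluates to A²·[L/2].
Setting this equal to 1 gives A² = 1/(L/2).
Substituting L = 5.49 gives A² = 0.3643, so A = 0.6036.

A ≈ 0.604 nm^(-1/2)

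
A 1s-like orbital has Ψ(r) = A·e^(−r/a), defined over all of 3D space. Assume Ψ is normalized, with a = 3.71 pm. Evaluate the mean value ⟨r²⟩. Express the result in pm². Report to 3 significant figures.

⟨r^2⟩ ≈ 41.3 pm^2

The expectation value is the |Ψ|²-weighted average of r^2: ∫ r^2|Ψ|² 4πr² dr.
Evaluating both integrals, ⟨r²⟩ = 3·a^2.
With a = 3.71, ⟨r^2⟩ = 41.29.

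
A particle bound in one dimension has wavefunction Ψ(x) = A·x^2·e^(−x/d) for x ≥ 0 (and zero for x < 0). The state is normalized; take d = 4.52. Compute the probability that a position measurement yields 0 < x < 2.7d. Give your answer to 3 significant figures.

P ≈ 0.627

The probability is P = ∫ |Ψ|² dx over [0, 2.7d].
With A² fixed by ∫|Ψ|² = 1, i.e. A² = (3·d^5/4)^(−1), substitute and integrate.
Let u = x/d; then A² and the length scale cancel, so P = ∫_{0}^{2.7} u^4·e^(-2·u) du ÷ ∫_{0}^{∞} u^4·e^(-2·u) du.
An antiderivative of u^4·e^(-2·u) is -(u^4/2 + u^3 + 3·u^2/2 + 3·u/2 + 3/4)·e^(-2·u); evaluating from 0 to 2.7 gives ≈ 0.47002, while the full integral is 3/4.
This works out to P = 0.6267.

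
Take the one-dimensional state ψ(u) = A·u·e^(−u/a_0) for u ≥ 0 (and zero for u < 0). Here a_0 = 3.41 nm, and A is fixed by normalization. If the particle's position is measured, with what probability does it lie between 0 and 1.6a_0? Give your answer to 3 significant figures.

|ψ|² is the probability density, so P = ∫_{0}^{1.6a_0} |ψ|² du.
Since A² = 1/(a_0^3/4), this is the region integral divided by the full normalization integral.
Let t = u/a_0; then A² and the length scale cancel, so P = ∫_{0}^{1.6} t^2·e^(-2·t) dt ÷ ∫_{0}^{∞} t^2·e^(-2·t) dt.
An antiderivative of t^2·e^(-2·t) is -(2·t^2 + 2·t + 1)·e^(-2·t)/4; evaluating from 0 to 1.6 gives 1/4 - 233·e^(-16/5)/100, while the full integral is 1/4.
This works out to P = 0.6201.

P ≈ 0.620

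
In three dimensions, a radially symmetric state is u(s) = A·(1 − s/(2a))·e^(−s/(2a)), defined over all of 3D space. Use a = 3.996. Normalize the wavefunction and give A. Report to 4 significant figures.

Normalization requires ∫|u|² 4πs² ds = 1, integrated from 0 to ∞.
In 3D with spherical symmetry the volume element is 4πs² ds.
Carrying out the integral gives A² · 8·π·a^3.
Plugging in a = 3.996 yields A = 0.024971.

A ≈ 0.02497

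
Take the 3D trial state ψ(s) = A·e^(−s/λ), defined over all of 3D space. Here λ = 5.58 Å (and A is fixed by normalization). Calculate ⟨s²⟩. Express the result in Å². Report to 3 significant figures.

The expectation value is the |ψ|²-weighted average of s^2: ∫ s^2|ψ|² 4πs² ds.
The ratio of the moment integral to the normalization integral gives ⟨s²⟩ = 3·λ^2.
Putting λ = 5.58 gives 93.41.

⟨s^2⟩ ≈ 93.4 Å^2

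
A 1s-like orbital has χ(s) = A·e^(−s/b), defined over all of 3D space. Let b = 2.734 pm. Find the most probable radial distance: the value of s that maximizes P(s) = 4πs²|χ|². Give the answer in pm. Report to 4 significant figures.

Set d/ds [P(s) = 4πs²|χ|²] = 0 and solve for s > 0.
Solving yields s = b.
With b = 2.734, the most probable radial distance is 2.7340 pm.

s ≈ 2.734 pm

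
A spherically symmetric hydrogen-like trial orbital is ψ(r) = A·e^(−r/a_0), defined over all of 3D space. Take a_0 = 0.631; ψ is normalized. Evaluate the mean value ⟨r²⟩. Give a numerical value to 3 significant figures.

⟨r^2⟩ ≈ 1.19

The expectation value is the |ψ|²-weighted average of r^2: ∫ r^2|ψ|² 4πr² dr.
Since the A² factors cancel between numerator and denominator, ⟨r²⟩ = 3·a_0^2.
Putting a_0 = 0.631 gives 1.194.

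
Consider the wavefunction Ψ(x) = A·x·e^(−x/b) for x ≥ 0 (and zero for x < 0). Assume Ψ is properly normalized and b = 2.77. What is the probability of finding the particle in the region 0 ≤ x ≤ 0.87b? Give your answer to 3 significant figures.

P ≈ 0.253

The probability is P = ∫ |Ψ|² dx over [0, 0.87b].
With A² fixed by ∫|Ψ|² = 1, i.e. A² = (b^3/4)^(−1), substitute and integrate.
Let u = x/b; then A² and the length scale cancel, so P = ∫_{0}^{0.87} u^2·e^(-2·u) du ÷ ∫_{0}^{∞} u^2·e^(-2·u) du.
With ∫ u^2·e^(-2·u) du = -(2·u^2 + 2·u + 1)·e^(-2·u)/4 + C, the region integral is ≈ 0.063343 and the full one is 1/4.
Evaluating gives P = 0.2534.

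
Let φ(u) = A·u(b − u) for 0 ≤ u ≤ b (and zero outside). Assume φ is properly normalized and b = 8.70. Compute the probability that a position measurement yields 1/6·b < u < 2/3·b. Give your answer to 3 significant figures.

|φ|² is the probability density, so P = ∫_{1/6·b}^{2/3·b} |φ|² du.
The normalization integral ∫|φ|²du over the whole domain equals b^5/30·A², and A² cancels in the ratio.
In terms of t = u/b (A² and the length scale cancel between numerator and denominator), P = [∫_{1/6}^{2/3} t^2·(1 - t)^2 dt] / [∫_{0}^{1} t^2·(1 - t)^2 dt].
With ∫ t^2·(1 - t)^2 dt = t^3·(6·t^2 - 15·t + 10)/30 + C, the region integral is 163/6480 and the full one is 1/30.
The result is P = 163/216.

P ≈ 0.755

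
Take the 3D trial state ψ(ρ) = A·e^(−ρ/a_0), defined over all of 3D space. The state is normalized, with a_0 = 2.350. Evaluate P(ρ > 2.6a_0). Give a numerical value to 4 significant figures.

With dV = 4πρ²dρ, the probability is ∫|ψ|² dV over ρ > 2.6a_0.
A² is fixed by ∫₀^∞ 4πρ²|ψ|² dρ = 1, i.e. A² = (π·a_0^3)^(−1).
Let u = ρ/a_0; then A², 4π and the length scale all cancel, so P = ∫_{2.6}^{∞} u^2·e^(-2·u) du ÷ ∫_{0}^{∞} u^2·e^(-2·u) du.
With ∫ u^2·e^(-2·u) du = -(2·u^2 + 2·u + 1)·e^(-2·u)/4 + C, the region integral is 493·e^(-26/5)/100 and the full one is 1/4.
The region integral divided by the full integral gives P = 0.10879.

P ≈ 0.1088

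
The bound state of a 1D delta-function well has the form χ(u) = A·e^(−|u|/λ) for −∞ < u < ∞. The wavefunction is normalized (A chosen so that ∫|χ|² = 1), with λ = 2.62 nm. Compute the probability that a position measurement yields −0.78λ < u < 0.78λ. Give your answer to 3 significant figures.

The probability is P = ∫ |χ|² du over [−0.78λ, 0.78λ].
The normalization integral ∫|χ|²du over the whole domain equals λ·A², and A² cancels in the ratio.
Both integrals are even about u = 0, so only the u ≥ 0 halves are needed (the factors of 2 cancel). In terms of t = u/λ (A² and the length scale cancel between numerator and denominator), P = [∫_{0}^{0.78} e^(-2·t) dt] / [∫_{0}^{∞} e^(-2·t) dt].
An antiderivative of e^(-2·t) is -e^(-2·t)/2; evaluating from 0 to 0.78 gives 1/2 - e^(-39/25)/2, while the full integral is 1/2.
Taking the ratio, P = 0.7899.

P ≈ 0.790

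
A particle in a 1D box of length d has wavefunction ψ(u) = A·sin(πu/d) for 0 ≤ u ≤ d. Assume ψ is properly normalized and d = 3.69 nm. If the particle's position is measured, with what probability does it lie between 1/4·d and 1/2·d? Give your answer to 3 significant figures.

P ≈ 0.409

The probability is P = ∫ |ψ|² du over [1/4·d, 1/2·d].
With A² fixed by ∫|ψ|² = 1, i.e. A² = (d/2)^(−1), substitute and integrate.
In terms of t = u/d (A² and the length scale cancel between numerator and denominator), P = [∫_{1/4}^{1/2} sin(π·t)^2 dt] / [∫_{0}^{1} sin(π·t)^2 dt].
An antiderivative of sin(π·t)^2 is t/2 - sin(2·π·t)/(4·π); evaluating from 1/4 to 1/2 gives 1/(4·π) + 1/8, while the full integral is 1/2.
Evaluating gives P = (2 + π)/(4·π).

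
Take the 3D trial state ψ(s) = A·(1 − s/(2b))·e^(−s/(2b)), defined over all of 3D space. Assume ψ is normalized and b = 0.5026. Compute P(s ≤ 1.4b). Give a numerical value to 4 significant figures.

With dV = 4πs²ds, the probability is ∫|ψ|² dV over s ≤ 1.4b.
Normalization gives A² = 1/(8·π·b^3).
Substituting u = s/b, A², 4π and the length scale all cancel in the ratio: P = ∫_{0}^{1.4} u^2·(1 - u/2)^2·e^(-u) du / ∫_{0}^{∞} u^2·(1 - u/2)^2·e^(-u) du.
An antiderivative of u^2·(1 - u/2)^2·e^(-u) is -(u^4/4 + u^2 + 2·u + 2)·e^(-u); evaluating from 0 to 1.4 gives ≈ 0.0961728, while the full integral is 2.
This evaluates to P = 0.048086.

P ≈ 0.04809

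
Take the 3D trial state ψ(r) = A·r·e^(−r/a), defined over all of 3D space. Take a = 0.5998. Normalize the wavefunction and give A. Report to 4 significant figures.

A ≈ 1.169

The normalization condition is ∫|ψ|² 4πr² dr = 1 from 0 to ∞.
In 3D with spherical symmetry the volume element is 4πr² dr.
Carrying out the integral gives A² · 3·π·a^5.
So A² = (3·π·a^5)^(−1).
Plugging in a = 0.5998 yields A = 1.1691.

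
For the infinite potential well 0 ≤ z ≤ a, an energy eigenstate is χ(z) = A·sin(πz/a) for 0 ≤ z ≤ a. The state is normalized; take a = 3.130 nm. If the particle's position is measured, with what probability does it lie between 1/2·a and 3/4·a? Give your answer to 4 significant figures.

P = ∫_{1/2·a}^{3/4·a} |χ(z)|² dz.
The normalization integral ∫|χ|²dz over the whole domain equals a/2·A², and A² cancels in the ratio.
Let u = z/a; then A² and the length scale cancel, so P = ∫_{1/2}^{3/4} sin(π·u)^2 du ÷ ∫_{0}^{1} sin(π·u)^2 du.
Using ∫ sin(π·u)^2 du = u/2 - sin(2·π·u)/(4·π), the numerator is 1/(4·π) + 1/8 and the denominator is 1/2.
Evaluating gives P = (2 + π)/(4·π).

P ≈ 0.4092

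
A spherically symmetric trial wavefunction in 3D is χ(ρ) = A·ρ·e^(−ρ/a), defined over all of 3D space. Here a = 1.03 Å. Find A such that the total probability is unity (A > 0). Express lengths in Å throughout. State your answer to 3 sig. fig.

Require ∫ |χ|² 4πρ² dρ = 1 over the whole domain.
Recall ∫₀^∞ ρ^m e^(−ρ/β) dρ = m!·β^(m+1), with χ = A·ρ·e^(−ρ/a), the integral evaluates to A²·[3·π·a^5].
So A² = (3·π·a^5)^(−1).
With a = 1.03: A² = 0.09153 and A = 0.3025.

A ≈ 0.303 Å^(-5/2)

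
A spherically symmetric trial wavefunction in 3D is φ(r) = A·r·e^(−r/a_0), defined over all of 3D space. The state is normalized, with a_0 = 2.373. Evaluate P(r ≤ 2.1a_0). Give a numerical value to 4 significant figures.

Integrate the radial probability density 4πr²|φ|² over r ≤ 2.1a_0.
Normalization gives A² = 1/(3·π·a_0^5).
Substituting u = r/a_0, A², 4π and the length scale all cancel in the ratio: P = ∫_{0}^{2.1} u^4·e^(-2·u) du / ∫_{0}^{∞} u^4·e^(-2·u) du.
An antiderivative of u^4·e^(-2·u) is -(u^4/2 + u^3 + 3·u^2/2 + 3·u/2 + 3/4)·e^(-2·u); evaluating from 0 to 2.1 gives ≈ 0.307630, while the full integral is 3/4.
The region integral divided by the full integral gives P = 0.41017.

P ≈ 0.4102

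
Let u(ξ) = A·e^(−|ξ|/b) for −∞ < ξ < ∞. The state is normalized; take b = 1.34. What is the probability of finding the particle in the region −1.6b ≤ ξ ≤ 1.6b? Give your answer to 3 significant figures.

P ≈ 0.959

|u|² is the probability density, so P = ∫_{−1.6b}^{1.6b} |u|² dξ.
With A² fixed by ∫|u|² = 1, i.e. A² = (b)^(−1), substitute and integrate.
Both integrals are even about ξ = 0, so only the ξ ≥ 0 halves are needed (the factors of 2 cancel). Let t = ξ/b; then A² and the length scale cancel, so P = ∫_{0}^{1.6} e^(-2·t) dt ÷ ∫_{0}^{∞} e^(-2·t) dt.
An antiderivative of e^(-2·t) is -e^(-2·t)/2; evaluating from 0 to 1.6 gives 1/2 - e^(-16/5)/2, while the full integral is 1/2.
Evaluating gives P = 0.9592.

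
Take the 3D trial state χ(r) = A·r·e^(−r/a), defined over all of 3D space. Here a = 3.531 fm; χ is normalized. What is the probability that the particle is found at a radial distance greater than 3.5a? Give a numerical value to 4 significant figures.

With dV = 4πr²dr, the probability is ∫|χ|² dV over r > 3.5a.
A² is fixed by ∫₀^∞ 4πr²|χ|² dr = 1, i.e. A² = (3·π·a^5)^(−1).
Substituting u = r/a, A², 4π and the length scale all cancel in the ratio: P = ∫_{3.5}^{∞} u^4·e^(-2·u) du / ∫_{0}^{∞} u^4·e^(-2·u) du.
Using ∫ u^4·e^(-2·u) du = -(u^4/2 + u^3 + 3·u^2/2 + 3·u/2 + 3/4)·e^(-2·u), the numerator is 4553·e^(-7)/32 and the denominator is 3/4.
The region integral divided by the full integral gives P = 0.17299.

P ≈ 0.1730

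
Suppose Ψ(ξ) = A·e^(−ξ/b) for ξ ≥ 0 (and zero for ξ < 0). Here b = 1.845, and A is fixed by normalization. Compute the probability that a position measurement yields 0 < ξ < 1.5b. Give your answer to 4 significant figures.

P ≈ 0.9502

|Ψ|² is the probability density, so P = ∫_{0}^{1.5b} |Ψ|² dξ.
Since A² = 1/(b/2), this is the region integral divided by the full normalization integral.
In terms of u = ξ/b (A² and the length scale cancel between numerator and denominator), P = [∫_{0}^{1.5} e^(-2·u) du] / [∫_{0}^{∞} e^(-2·u) du].
An antiderivative of e^(-2·u) is -e^(-2·u)/2; evaluating from 0 to 1.5 gives 1/2 - e^(-3)/2, while the full integral is 1/2.
The result is P = 0.95021.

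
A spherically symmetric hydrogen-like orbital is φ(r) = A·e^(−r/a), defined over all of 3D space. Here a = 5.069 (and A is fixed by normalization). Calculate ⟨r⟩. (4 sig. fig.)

⟨r⟩ ≈ 7.604

The expectation value is the |φ|²-weighted average of r: ∫ r|φ|² 4πr² dr.
Evaluating both integrals, ⟨r⟩ = 3·a/2.
With a = 5.069, ⟨r⟩ = 7.6035.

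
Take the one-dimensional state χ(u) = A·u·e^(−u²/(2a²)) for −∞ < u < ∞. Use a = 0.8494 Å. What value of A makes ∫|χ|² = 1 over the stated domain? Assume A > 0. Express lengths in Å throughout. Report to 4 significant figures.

A ≈ 1.357 Å^(-3/2)

We need A² ∫|f|² du = 1, taking the integral from −∞ to ∞.
With ∫_{−∞}^{∞} u^(2m) e^(−αu²) du = (2m−1)!!·√π / (2^m α^(m+1/2)), with χ = A·u·e^(−u²/(2a²)), the integral evaluates to A²·[√(π)·a^3/2].
So A² = (√(π)·a^3/2)^(−1).
Substituting a = 0.8494 gives A² = 1.8413, so A = 1.3569.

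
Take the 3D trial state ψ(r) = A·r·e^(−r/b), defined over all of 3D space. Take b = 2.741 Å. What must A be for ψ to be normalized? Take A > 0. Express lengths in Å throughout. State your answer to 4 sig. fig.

The normalization condition is ∫|ψ|² 4πr² dr = 1 from 0 to ∞.
The integral (without the A² prefactor) comes out to 3·π·b^5.
With b = 2.741: A² = 0.00068578 and A = 0.026187.

A ≈ 0.02619 Å^(-5/2)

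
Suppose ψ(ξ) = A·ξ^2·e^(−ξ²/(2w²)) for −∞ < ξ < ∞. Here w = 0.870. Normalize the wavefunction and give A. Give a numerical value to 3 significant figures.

The normalization condition is ∫|ψ|² dξ = 1 from −∞ to ∞.
With ψ = A·ξ^2·e^(−ξ²/(2w²)), the integral evaluates to A²·[3·√(π)·w^5/4].
Plugging in w = 0.870 yields A = 1.229.

A ≈ 1.23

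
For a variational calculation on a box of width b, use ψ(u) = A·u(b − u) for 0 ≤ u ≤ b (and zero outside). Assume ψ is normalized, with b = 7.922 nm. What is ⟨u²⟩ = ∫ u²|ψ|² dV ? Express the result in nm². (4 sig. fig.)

⟨u^2⟩ ≈ 17.93 nm^2

⟨u²⟩ = ∫ u^2 |ψ|² du over the full domain.
Expanding the polynomial and integrating term by term, evaluating both integrals, ⟨u²⟩ = 2·b^2/7.
Putting b = 7.922 gives 17.931.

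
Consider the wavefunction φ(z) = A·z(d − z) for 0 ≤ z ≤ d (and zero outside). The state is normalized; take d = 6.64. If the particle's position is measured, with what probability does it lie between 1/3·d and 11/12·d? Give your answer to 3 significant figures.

P ≈ 0.785

|φ|² is the probability density, so P = ∫_{1/3·d}^{11/12·d} |φ|² dz.
With A² fixed by ∫|φ|² = 1, i.e. A² = (d^5/30)^(−1), substitute and integrate.
In terms of u = z/d (A² and the length scale cancel between numerator and denominator), P = [∫_{1/3}^{11/12} u^2·(1 - u)^2 du] / [∫_{0}^{1} u^2·(1 - u)^2 du].
With ∫ u^2·(1 - u)^2 du = u^3·(6·u^2 - 15·u + 10)/30 + C, the region integral is ≈ 0.026168 and the full one is 1/30.
Taking the ratio, P = 0.7850.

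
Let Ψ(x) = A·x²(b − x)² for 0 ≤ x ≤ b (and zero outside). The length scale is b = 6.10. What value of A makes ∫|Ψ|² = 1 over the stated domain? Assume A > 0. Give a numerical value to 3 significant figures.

We need A² ∫|f|² dx = 1, taking the integral from 0 to b.
∫|Ψ|² dx = A²·(b^9/630).
Hence A² = 1/[b^9/630].
With b = 6.10: A² = 0.00005387 and A = 0.007340.

A ≈ 0.00734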